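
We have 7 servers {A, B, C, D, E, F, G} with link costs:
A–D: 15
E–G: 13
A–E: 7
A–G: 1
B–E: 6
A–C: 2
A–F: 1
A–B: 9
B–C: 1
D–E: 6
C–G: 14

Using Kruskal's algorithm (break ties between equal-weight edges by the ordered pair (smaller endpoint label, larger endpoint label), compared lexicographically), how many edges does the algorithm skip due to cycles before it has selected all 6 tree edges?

Kruskal's algorithm — process edges by increasing weight (ties by edge label):
A–F (1): add — endpoints in different components.
A–G (1): add — endpoints in different components.
B–C (1): add — endpoints in different components.
A–C (2): add — endpoints in different components.
B–E (6): add — endpoints in different components.
D–E (6): add — endpoints in different components.
Edges rejected before the tree was complete: 0.

0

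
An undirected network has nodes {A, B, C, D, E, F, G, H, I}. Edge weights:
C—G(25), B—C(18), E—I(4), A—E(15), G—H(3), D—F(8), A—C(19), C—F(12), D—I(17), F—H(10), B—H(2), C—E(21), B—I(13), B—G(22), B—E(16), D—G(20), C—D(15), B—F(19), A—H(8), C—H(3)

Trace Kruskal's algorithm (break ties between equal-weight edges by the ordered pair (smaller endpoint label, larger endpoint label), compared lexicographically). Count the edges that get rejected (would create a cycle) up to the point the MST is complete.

Kruskal's algorithm — process edges by increasing weight (ties by edge label):
B—H (2): add — endpoints in different components.
C—H (3): add — endpoints in different components.
G—H (3): add — endpoints in different components.
E—I (4): add — endpoints in different components.
A—H (8): add — endpoints in different components.
D—F (8): add — endpoints in different components.
F—H (10): add — endpoints in different components.
C—F (12): skip — C and F already connected.
B—I (13): add — endpoints in different components.
Edges rejected before the tree was complete: 1.

1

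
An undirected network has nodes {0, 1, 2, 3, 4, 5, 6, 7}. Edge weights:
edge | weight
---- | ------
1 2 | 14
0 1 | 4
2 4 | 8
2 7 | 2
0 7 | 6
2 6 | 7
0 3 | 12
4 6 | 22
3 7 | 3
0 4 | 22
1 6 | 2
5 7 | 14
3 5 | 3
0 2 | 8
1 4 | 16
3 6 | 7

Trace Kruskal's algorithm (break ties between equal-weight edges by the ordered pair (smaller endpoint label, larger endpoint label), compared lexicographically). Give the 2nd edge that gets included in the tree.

2-7

Kruskal's algorithm — process edges by increasing weight (ties by edge label):
1 6 (2): add — endpoints in different components.
2 7 (2): add — endpoints in different components.
3 5 (3): add — endpoints in different components.
3 7 (3): add — endpoints in different components.
0 1 (4): add — endpoints in different components.
0 7 (6): add — endpoints in different components.
2 6 (7): skip — 2 and 6 already connected.
3 6 (7): skip — 3 and 6 already connected.
0 2 (8): skip — 0 and 2 already connected.
2 4 (8): add — endpoints in different components.
The 2nd edge added is 2 7.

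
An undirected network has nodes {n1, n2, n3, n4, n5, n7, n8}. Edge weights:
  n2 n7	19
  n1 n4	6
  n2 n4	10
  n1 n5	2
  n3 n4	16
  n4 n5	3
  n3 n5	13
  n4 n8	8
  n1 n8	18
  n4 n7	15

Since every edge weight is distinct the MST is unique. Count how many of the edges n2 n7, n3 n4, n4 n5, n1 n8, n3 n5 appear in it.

2

Kruskal's algorithm — process edges by increasing weight (ties by edge label):
n1 n5 (2): add. Components now {n8} {n7} {n1,n5} {n4} {n3} {n2}
n4 n5 (3): add. Components now {n8} {n7} {n1,n4,n5} {n3} {n2}
n1 n4 (6): skip — n4 and n1 already connected.
n4 n8 (8): add. Components now {n1,n4,n5,n8} {n7} {n3} {n2}
n2 n4 (10): add. Components now {n1,n2,n4,n5,n8} {n7} {n3}
n3 n5 (13): add. Components now {n1,n2,n3,n4,n5,n8} {n7}
n4 n7 (15): add. Components now {n1,n2,n3,n4,n5,n7,n8}
MST edge set: {n1 n5, n4 n5, n4 n8, n2 n4, n3 n5, n4 n7}.
Of the listed edges, {n4 n5, n3 n5} are in the MST → 2.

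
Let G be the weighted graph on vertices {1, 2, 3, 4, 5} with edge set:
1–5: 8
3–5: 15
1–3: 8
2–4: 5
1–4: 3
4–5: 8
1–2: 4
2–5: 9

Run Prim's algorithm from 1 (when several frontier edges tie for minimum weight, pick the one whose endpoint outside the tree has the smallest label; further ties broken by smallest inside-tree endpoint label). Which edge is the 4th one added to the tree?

1-5

Prim, starting at 1.
Step 1: frontier [1–4 3, 1–2 4, 1–3 8, 1–5 8] → take 1–4 (3); add 4.
Step 2: frontier [1–2 4, 1–3 8, 1–5 8, 2–4 5, 4–5 8] → take 1–2 (4); add 2.
Step 3: frontier [1–3 8, 1–5 8, 2–5 9, 4–5 8] → take 1–3 (8); add 3.
Step 4: frontier [1–5 8, 2–5 9, 3–5 15, 4–5 8] → take 1–5 (8); add 5.
The 4th edge added is 1–5.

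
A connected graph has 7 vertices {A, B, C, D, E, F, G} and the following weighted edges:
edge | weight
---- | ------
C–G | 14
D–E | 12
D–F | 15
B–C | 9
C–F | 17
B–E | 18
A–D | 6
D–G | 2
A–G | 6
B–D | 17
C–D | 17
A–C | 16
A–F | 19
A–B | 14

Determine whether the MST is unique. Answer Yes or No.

No

Kruskal: consider edges lightest-first.
D–G (2): add. Components now {A} {B} {C} {D,G} {E} {F}
A–D (6): add. Components now {A,D,G} {B} {C} {E} {F}
A–G (6): skip — A and G already connected.
B–C (9): add. Components now {A,D,G} {B,C} {E} {F}
D–E (12): add. Components now {A,D,E,G} {B,C} {F}
A–B (14): add. Components now {A,B,C,D,E,G} {F}
C–G (14): skip — C and G already connected.
D–F (15): add. Components now {A,B,C,D,E,F,G}
Non-tree edge C–G has weight 14, equal to the heaviest edge on its tree cycle — swapping gives another MST of the same weight. Not unique.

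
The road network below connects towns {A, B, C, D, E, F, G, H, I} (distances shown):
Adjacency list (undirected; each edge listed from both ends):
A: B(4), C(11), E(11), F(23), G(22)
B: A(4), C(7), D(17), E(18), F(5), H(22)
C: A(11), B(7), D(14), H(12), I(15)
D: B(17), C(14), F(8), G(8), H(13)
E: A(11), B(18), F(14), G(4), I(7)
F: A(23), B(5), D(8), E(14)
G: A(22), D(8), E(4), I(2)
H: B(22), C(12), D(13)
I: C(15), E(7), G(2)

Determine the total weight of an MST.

50

Prim, starting at I.
Step 1: cheapest edge leaving the tree is G I (2); add G.
Step 2: cheapest edge leaving the tree is E G (4); add E.
Step 3: cheapest edge leaving the tree is D G (8); add D.
Step 4: cheapest edge leaving the tree is D F (8); add F.
Step 5: cheapest edge leaving the tree is B F (5); add B.
Step 6: cheapest edge leaving the tree is A B (4); add A.
Step 7: cheapest edge leaving the tree is B C (7); add C.
Step 8: cheapest edge leaving the tree is C H (12); add H.
MST edges: G I, E G, D G, D F, B F, A B, B C, C H; total weight 2+4+8+8+5+4+7+12 = 50.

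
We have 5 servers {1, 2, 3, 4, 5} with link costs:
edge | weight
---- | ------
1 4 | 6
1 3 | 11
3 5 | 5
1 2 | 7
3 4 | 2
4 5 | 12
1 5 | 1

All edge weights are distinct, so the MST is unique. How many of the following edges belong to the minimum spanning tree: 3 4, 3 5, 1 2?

Sort edges by weight, then run Kruskal:
1 5 (1): add. Components now {1,5} {2} {3} {4}
3 4 (2): add. Components now {1,5} {2} {3,4}
3 5 (5): add. Components now {1,3,4,5} {2}
1 4 (6): skip — 1 and 4 already connected.
1 2 (7): add. Components now {1,2,3,4,5}
MST edge set: {1 5, 3 4, 3 5, 1 2}.
Of the listed edges, {3 4, 3 5, 1 2} are in the MST → 3.

3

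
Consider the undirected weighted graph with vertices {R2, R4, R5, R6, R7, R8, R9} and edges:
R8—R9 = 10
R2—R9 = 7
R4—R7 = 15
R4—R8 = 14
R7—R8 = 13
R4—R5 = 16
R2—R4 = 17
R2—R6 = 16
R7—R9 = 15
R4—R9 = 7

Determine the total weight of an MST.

69

Sort edges by weight, then run Kruskal:
R2—R9 (7): add. Components now {R6} {R2,R9} {R4} {R7} {R8} {R5}
R4—R9 (7): add. Components now {R6} {R2,R4,R9} {R7} {R8} {R5}
R8—R9 (10): add. Components now {R6} {R2,R4,R8,R9} {R7} {R5}
R7—R8 (13): add. Components now {R6} {R2,R4,R7,R8,R9} {R5}
R4—R8 (14): skip — R4 and R8 already connected.
R4—R7 (15): skip — R4 and R7 already connected.
R7—R9 (15): skip — R7 and R9 already connected.
R2—R6 (16): add. Components now {R2,R4,R6,R7,R8,R9} {R5}
R4—R5 (16): add. Components now {R2,R4,R5,R6,R7,R8,R9}
MST edges: R2—R9, R4—R9, R8—R9, R7—R8, R2—R6, R4—R5; total weight 7+7+10+13+16+16 = 69.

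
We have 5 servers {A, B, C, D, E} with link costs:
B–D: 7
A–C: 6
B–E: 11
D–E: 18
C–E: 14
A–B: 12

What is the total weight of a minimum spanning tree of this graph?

36

Kruskal's algorithm — process edges by increasing weight (ties by edge label):
A–C (6): add — endpoints in different components.
B–D (7): add — endpoints in different components.
B–E (11): add — endpoints in different components.
A–B (12): add — endpoints in different components.
MST edges: A–C, B–D, B–E, A–B; total weight 6+7+11+12 = 36.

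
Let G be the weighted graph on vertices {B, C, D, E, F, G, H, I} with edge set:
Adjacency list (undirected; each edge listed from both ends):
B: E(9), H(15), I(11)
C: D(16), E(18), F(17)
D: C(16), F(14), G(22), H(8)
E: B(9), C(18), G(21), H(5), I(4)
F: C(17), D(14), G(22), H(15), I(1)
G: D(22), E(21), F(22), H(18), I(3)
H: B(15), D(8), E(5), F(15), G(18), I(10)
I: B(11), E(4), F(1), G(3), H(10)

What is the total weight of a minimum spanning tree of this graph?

46

Prim's algorithm from E:
Step 1: cheapest edge leaving the tree is E I (4); add I.
Step 2: cheapest edge leaving the tree is F I (1); add F.
Step 3: cheapest edge leaving the tree is G I (3); add G.
Step 4: cheapest edge leaving the tree is E H (5); add H.
Step 5: cheapest edge leaving the tree is D H (8); add D.
Step 6: cheapest edge leaving the tree is B E (9); add B.
Step 7: cheapest edge leaving the tree is C D (16); add C.
MST edges: E I, F I, G I, E H, D H, B E, C D; total weight 4+1+3+5+8+9+16 = 46.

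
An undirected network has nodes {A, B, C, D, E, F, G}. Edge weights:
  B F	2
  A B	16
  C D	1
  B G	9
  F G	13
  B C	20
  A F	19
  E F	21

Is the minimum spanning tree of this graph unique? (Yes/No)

Kruskal's algorithm — process edges by increasing weight (ties by edge label):
C D (1): add — endpoints in different components.
B F (2): add — endpoints in different components.
B G (9): add — endpoints in different components.
F G (13): skip — F and G already connected.
A B (16): add — endpoints in different components.
A F (19): skip — A and F already connected.
B C (20): add — endpoints in different components.
E F (21): add — endpoints in different components.
Every non-tree edge has weight strictly greater than the heaviest edge on the tree path between its endpoints, so the MST is unique.

Yes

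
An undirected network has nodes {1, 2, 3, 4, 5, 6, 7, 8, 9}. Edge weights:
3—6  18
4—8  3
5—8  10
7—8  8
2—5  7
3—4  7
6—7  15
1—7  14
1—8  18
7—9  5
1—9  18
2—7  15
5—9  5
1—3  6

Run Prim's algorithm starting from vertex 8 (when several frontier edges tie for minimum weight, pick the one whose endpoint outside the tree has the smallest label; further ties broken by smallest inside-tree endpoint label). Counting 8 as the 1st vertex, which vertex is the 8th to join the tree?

2

Grow the tree from 8 using Prim:
Step 1: frontier [4—8 3, 7—8 8, 5—8 10, 1—8 18] → take 4—8 (3); add 4.
Step 2: frontier [3—4 7, 7—8 8, 5—8 10, 1—8 18] → take 3—4 (7); add 3.
Step 3: frontier [1—3 6, 3—6 18, 7—8 8, 5—8 10, 1—8 18] → take 1—3 (6); add 1.
Step 4: frontier [1—7 14, 1—9 18, 3—6 18, 7—8 8, 5—8 10] → take 7—8 (8); add 7.
Step 5: frontier [1—9 18, 3—6 18, 7—9 5, 2—7 15, 6—7 15, 5—8 10] → take 7—9 (5); add 9.
Step 6: frontier [3—6 18, 2—7 15, 6—7 15, 5—8 10, 5—9 5] → take 5—9 (5); add 5.
Step 7: frontier [3—6 18, 2—5 7, 2—7 15, 6—7 15] → take 2—5 (7); add 2.
Step 8: frontier [3—6 18, 6—7 15] → take 6—7 (15); add 6.
Vertex order: 8, 4, 3, 1, 7, 9, 5, 2, 6. The 8th vertex is 2.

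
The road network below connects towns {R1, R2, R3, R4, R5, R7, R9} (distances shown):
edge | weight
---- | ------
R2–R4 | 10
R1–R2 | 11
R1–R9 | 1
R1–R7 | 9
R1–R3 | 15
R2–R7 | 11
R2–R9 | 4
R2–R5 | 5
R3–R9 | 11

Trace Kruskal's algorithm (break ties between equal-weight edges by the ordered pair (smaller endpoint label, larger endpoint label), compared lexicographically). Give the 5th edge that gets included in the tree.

Kruskal's algorithm — process edges by increasing weight (ties by edge label):
R1–R9 (1): add. Components now {R4} {R7} {R2} {R3} {R1,R9} {R5}
R2–R9 (4): add. Components now {R4} {R7} {R1,R2,R9} {R3} {R5}
R2–R5 (5): add. Components now {R4} {R7} {R1,R2,R5,R9} {R3}
R1–R7 (9): add. Components now {R4} {R1,R2,R5,R7,R9} {R3}
R2–R4 (10): add. Components now {R1,R2,R4,R5,R7,R9} {R3}
R1–R2 (11): skip — R2 and R1 already connected.
R2–R7 (11): skip — R7 and R2 already connected.
R3–R9 (11): add. Components now {R1,R2,R3,R4,R5,R7,R9}
The 5th edge added is R2–R4.

R2-R4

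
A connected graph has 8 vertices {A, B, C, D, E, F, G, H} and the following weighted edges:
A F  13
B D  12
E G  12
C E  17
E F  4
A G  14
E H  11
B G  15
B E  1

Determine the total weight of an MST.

70

Grow the tree from A using Prim:
Step 1: cheapest edge leaving the tree is A F (13); add F.
Step 2: cheapest edge leaving the tree is E F (4); add E.
Step 3: cheapest edge leaving the tree is B E (1); add B.
Step 4: cheapest edge leaving the tree is E H (11); add H.
Step 5: cheapest edge leaving the tree is B D (12); add D.
Step 6: cheapest edge leaving the tree is E G (12); add G.
Step 7: cheapest edge leaving the tree is C E (17); add C.
MST edges: A F, E F, B E, E H, B D, E G, C E; total weight 13+4+1+11+12+12+17 = 70.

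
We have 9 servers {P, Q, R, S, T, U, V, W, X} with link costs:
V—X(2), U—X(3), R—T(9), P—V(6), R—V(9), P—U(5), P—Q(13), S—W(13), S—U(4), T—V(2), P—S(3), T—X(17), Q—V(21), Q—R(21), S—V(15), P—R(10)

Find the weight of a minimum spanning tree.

49

Kruskal: consider edges lightest-first.
T—V (2): add — endpoints in different components.
V—X (2): add — endpoints in different components.
P—S (3): add — endpoints in different components.
U—X (3): add — endpoints in different components.
S—U (4): add — endpoints in different components.
P—U (5): skip — U and P already connected.
P—V (6): skip — V and P already connected.
R—T (9): add — endpoints in different components.
R—V (9): skip — R and V already connected.
P—R (10): skip — R and P already connected.
P—Q (13): add — endpoints in different components.
S—W (13): add — endpoints in different components.
MST edges: T—V, V—X, P—S, U—X, S—U, R—T, P—Q, S—W; total weight 2+2+3+3+4+9+13+13 = 49.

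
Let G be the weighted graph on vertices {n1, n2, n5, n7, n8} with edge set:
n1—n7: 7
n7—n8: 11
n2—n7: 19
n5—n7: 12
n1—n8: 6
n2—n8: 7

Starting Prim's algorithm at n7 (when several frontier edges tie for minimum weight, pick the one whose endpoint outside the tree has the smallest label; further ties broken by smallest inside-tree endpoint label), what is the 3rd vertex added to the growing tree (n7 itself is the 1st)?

Prim, starting at n7.
Step 1: frontier [n1—n7 7, n7—n8 11, n5—n7 12, n2—n7 19] → take n1—n7 (7); add n1.
Step 2: frontier [n1—n8 6, n7—n8 11, n5—n7 12, n2—n7 19] → take n1—n8 (6); add n8.
Step 3: frontier [n5—n7 12, n2—n7 19, n2—n8 7] → take n2—n8 (7); add n2.
Step 4: frontier [n5—n7 12] → take n5—n7 (12); add n5.
Vertex order: n7, n1, n8, n2, n5. The 3rd vertex is n8.

n8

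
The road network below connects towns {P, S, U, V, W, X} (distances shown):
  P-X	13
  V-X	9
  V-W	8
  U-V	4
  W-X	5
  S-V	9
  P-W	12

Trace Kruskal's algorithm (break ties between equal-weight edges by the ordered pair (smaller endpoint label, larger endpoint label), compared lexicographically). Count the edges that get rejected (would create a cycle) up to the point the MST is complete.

1

Kruskal's algorithm — process edges by increasing weight (ties by edge label):
U-V (4): add. Components now {X} {W} {P} {U,V} {S}
W-X (5): add. Components now {W,X} {P} {U,V} {S}
V-W (8): add. Components now {U,V,W,X} {P} {S}
S-V (9): add. Components now {S,U,V,W,X} {P}
V-X (9): skip — X and V already connected.
P-W (12): add. Components now {P,S,U,V,W,X}
Edges rejected before the tree was complete: 1.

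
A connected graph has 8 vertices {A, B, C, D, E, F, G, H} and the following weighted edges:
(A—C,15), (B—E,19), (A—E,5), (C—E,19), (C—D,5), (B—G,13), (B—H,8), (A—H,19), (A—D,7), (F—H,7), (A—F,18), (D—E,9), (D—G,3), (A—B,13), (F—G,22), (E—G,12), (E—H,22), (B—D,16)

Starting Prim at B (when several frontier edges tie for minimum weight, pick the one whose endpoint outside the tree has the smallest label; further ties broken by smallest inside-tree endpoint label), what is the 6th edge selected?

D-G

Prim, starting at B.
Step 1: cheapest edge leaving the tree is B—H (8); add H.
Step 2: cheapest edge leaving the tree is F—H (7); add F.
Step 3: cheapest edge leaving the tree is A—B (13); add A.
Step 4: cheapest edge leaving the tree is A—E (5); add E.
Step 5: cheapest edge leaving the tree is A—D (7); add D.
Step 6: cheapest edge leaving the tree is D—G (3); add G.
Step 7: cheapest edge leaving the tree is C—D (5); add C.
The 6th edge added is D—G.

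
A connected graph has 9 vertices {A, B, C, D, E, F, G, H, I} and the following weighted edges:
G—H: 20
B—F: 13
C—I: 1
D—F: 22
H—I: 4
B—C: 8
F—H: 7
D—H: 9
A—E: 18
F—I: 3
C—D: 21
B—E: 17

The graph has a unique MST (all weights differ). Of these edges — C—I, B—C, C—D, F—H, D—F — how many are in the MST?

Kruskal's algorithm — process edges by increasing weight (ties by edge label):
C—I (1): add — endpoints in different components.
F—I (3): add — endpoints in different components.
H—I (4): add — endpoints in different components.
F—H (7): skip — F and H already connected.
B—C (8): add — endpoints in different components.
D—H (9): add — endpoints in different components.
B—F (13): skip — B and F already connected.
B—E (17): add — endpoints in different components.
A—E (18): add — endpoints in different components.
G—H (20): add — endpoints in different components.
MST edge set: {C—I, F—I, H—I, B—C, D—H, B—E, A—E, G—H}.
Of the listed edges, {C—I, B—C} are in the MST → 2.

2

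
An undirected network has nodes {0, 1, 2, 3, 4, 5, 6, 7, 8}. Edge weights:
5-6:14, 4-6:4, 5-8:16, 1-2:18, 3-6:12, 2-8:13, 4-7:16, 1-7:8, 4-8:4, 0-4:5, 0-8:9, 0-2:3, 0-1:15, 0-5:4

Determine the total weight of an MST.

55

Kruskal: consider edges lightest-first.
0-2 (3): add — endpoints in different components.
0-5 (4): add — endpoints in different components.
4-6 (4): add — endpoints in different components.
4-8 (4): add — endpoints in different components.
0-4 (5): add — endpoints in different components.
1-7 (8): add — endpoints in different components.
0-8 (9): skip — 0 and 8 already connected.
3-6 (12): add — endpoints in different components.
2-8 (13): skip — 2 and 8 already connected.
5-6 (14): skip — 5 and 6 already connected.
0-1 (15): add — endpoints in different components.
MST edges: 0-2, 0-5, 4-6, 4-8, 0-4, 1-7, 3-6, 0-1; total weight 3+4+4+4+5+8+12+15 = 55.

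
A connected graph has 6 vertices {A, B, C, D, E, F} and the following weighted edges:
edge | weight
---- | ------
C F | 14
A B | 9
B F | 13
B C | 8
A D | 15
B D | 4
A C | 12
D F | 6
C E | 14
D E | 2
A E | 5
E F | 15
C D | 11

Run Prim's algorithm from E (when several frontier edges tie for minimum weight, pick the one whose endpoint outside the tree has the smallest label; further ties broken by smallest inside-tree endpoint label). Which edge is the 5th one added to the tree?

Prim's algorithm from E:
Step 1: frontier [D E 2, A E 5, C E 14, E F 15] → take D E (2); add D.
Step 2: frontier [B D 4, D F 6, C D 11, A D 15, A E 5, C E 14, E F 15] → take B D (4); add B.
Step 3: frontier [B C 8, A B 9, B F 13, D F 6, C D 11, A D 15, A E 5, C E 14, E F 15] → take A E (5); add A.
Step 4: frontier [A C 12, B C 8, B F 13, D F 6, C D 11, C E 14, E F 15] → take D F (6); add F.
Step 5: frontier [A C 12, B C 8, C D 11, C E 14, C F 14] → take B C (8); add C.
The 5th edge added is B C.

B-C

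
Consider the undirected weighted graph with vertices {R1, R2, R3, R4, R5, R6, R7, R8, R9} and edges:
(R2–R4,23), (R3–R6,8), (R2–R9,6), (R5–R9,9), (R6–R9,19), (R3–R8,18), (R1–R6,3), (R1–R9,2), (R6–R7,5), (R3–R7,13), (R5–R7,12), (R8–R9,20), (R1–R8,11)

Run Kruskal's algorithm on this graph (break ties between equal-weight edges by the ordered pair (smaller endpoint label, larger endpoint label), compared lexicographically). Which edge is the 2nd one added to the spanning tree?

Kruskal's algorithm — process edges by increasing weight (ties by edge label):
R1–R9 (2): add — endpoints in different components.
R1–R6 (3): add — endpoints in different components.
R6–R7 (5): add — endpoints in different components.
R2–R9 (6): add — endpoints in different components.
R3–R6 (8): add — endpoints in different components.
R5–R9 (9): add — endpoints in different components.
R1–R8 (11): add — endpoints in different components.
R5–R7 (12): skip — R5 and R7 already connected.
R3–R7 (13): skip — R3 and R7 already connected.
R3–R8 (18): skip — R8 and R3 already connected.
R6–R9 (19): skip — R6 and R9 already connected.
R8–R9 (20): skip — R8 and R9 already connected.
R2–R4 (23): add — endpoints in different components.
The 2nd edge added is R1–R6.

R1-R6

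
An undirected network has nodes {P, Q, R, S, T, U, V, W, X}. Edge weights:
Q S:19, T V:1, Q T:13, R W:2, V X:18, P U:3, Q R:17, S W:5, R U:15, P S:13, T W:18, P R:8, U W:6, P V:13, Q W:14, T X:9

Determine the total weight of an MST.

Prim's algorithm from T:
Step 1: cheapest edge leaving the tree is T V (1); add V.
Step 2: cheapest edge leaving the tree is T X (9); add X.
Step 3: cheapest edge leaving the tree is P V (13); add P.
Step 4: cheapest edge leaving the tree is P U (3); add U.
Step 5: cheapest edge leaving the tree is U W (6); add W.
Step 6: cheapest edge leaving the tree is R W (2); add R.
Step 7: cheapest edge leaving the tree is S W (5); add S.
Step 8: cheapest edge leaving the tree is Q T (13); add Q.
MST edges: T V, T X, P V, P U, U W, R W, S W, Q T; total weight 1+9+13+3+6+2+5+13 = 52.

52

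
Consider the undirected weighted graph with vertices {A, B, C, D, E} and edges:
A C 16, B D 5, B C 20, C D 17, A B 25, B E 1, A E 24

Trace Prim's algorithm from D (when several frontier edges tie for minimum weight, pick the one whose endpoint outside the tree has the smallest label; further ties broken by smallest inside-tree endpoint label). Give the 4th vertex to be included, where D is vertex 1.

C

Grow the tree from D using Prim:
Step 1: frontier [B D 5, C D 17] → take B D (5); add B.
Step 2: frontier [B E 1, B C 20, A B 25, C D 17] → take B E (1); add E.
Step 3: frontier [B C 20, A B 25, C D 17, A E 24] → take C D (17); add C.
Step 4: frontier [A B 25, A C 16, A E 24] → take A C (16); add A.
Vertex order: D, B, E, C, A. The 4th vertex is C.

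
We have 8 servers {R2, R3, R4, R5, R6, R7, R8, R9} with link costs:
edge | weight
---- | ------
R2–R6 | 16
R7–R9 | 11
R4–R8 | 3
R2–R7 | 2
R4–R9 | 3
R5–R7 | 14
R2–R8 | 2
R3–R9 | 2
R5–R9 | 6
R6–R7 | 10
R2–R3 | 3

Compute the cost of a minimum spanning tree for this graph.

28

Prim, starting at R6.
Step 1: cheapest edge leaving the tree is R6–R7 (10); add R7.
Step 2: cheapest edge leaving the tree is R2–R7 (2); add R2.
Step 3: cheapest edge leaving the tree is R2–R8 (2); add R8.
Step 4: cheapest edge leaving the tree is R2–R3 (3); add R3.
Step 5: cheapest edge leaving the tree is R3–R9 (2); add R9.
Step 6: cheapest edge leaving the tree is R4–R8 (3); add R4.
Step 7: cheapest edge leaving the tree is R5–R9 (6); add R5.
MST edges: R6–R7, R2–R7, R2–R8, R2–R3, R3–R9, R4–R8, R5–R9; total weight 10+2+2+3+2+3+6 = 28.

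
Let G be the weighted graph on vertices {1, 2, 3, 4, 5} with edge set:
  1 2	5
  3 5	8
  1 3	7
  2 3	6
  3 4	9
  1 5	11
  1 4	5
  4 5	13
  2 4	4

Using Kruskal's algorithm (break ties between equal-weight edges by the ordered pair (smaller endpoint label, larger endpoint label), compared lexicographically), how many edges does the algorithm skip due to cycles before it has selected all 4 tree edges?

Kruskal: consider edges lightest-first.
2 4 (4): add — endpoints in different components.
1 2 (5): add — endpoints in different components.
1 4 (5): skip — 1 and 4 already connected.
2 3 (6): add — endpoints in different components.
1 3 (7): skip — 1 and 3 already connected.
3 5 (8): add — endpoints in different components.
Edges rejected before the tree was complete: 2.

2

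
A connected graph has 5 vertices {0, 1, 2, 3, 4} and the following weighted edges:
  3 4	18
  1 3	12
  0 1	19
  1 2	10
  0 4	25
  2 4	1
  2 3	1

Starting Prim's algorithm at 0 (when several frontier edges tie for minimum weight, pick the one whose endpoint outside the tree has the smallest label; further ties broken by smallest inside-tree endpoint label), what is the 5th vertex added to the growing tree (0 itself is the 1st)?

4

Prim, starting at 0.
Step 1: frontier [0 1 19, 0 4 25] → take 0 1 (19); add 1.
Step 2: frontier [0 4 25, 1 2 10, 1 3 12] → take 1 2 (10); add 2.
Step 3: frontier [0 4 25, 1 3 12, 2 3 1, 2 4 1] → take 2 3 (1); add 3.
Step 4: frontier [0 4 25, 2 4 1, 3 4 18] → take 2 4 (1); add 4.
Vertex order: 0, 1, 2, 3, 4. The 5th vertex is 4.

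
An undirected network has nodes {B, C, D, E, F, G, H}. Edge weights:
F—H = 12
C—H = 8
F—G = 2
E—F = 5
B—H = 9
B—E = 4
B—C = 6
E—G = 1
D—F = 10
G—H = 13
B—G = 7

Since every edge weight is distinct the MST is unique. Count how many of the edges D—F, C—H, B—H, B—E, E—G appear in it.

4

Kruskal's algorithm — process edges by increasing weight (ties by edge label):
E—G (1): add — endpoints in different components.
F—G (2): add — endpoints in different components.
B—E (4): add — endpoints in different components.
E—F (5): skip — E and F already connected.
B—C (6): add — endpoints in different components.
B—G (7): skip — B and G already connected.
C—H (8): add — endpoints in different components.
B—H (9): skip — B and H already connected.
D—F (10): add — endpoints in different components.
MST edge set: {E—G, F—G, B—E, B—C, C—H, D—F}.
Of the listed edges, {D—F, C—H, B—E, E—G} are in the MST → 4.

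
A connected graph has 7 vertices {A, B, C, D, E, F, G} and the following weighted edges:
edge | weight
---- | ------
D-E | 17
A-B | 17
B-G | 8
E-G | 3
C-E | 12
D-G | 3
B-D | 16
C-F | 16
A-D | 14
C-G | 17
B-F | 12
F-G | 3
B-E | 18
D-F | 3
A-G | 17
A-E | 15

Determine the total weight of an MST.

43

Prim, starting at B.
Step 1: cheapest edge leaving the tree is B-G (8); add G.
Step 2: cheapest edge leaving the tree is D-G (3); add D.
Step 3: cheapest edge leaving the tree is E-G (3); add E.
Step 4: cheapest edge leaving the tree is D-F (3); add F.
Step 5: cheapest edge leaving the tree is C-E (12); add C.
Step 6: cheapest edge leaving the tree is A-D (14); add A.
MST edges: B-G, D-G, E-G, D-F, C-E, A-D; total weight 8+3+3+3+12+14 = 43.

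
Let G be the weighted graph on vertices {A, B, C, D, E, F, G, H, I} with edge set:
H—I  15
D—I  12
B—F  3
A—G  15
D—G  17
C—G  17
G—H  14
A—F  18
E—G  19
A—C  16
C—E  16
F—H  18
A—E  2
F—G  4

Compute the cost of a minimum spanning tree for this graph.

Prim, starting at B.
Step 1: cheapest edge leaving the tree is B—F (3); add F.
Step 2: cheapest edge leaving the tree is F—G (4); add G.
Step 3: cheapest edge leaving the tree is G—H (14); add H.
Step 4: cheapest edge leaving the tree is A—G (15); add A.
Step 5: cheapest edge leaving the tree is A—E (2); add E.
Step 6: cheapest edge leaving the tree is H—I (15); add I.
Step 7: cheapest edge leaving the tree is D—I (12); add D.
Step 8: cheapest edge leaving the tree is A—C (16); add C.
MST edges: B—F, F—G, G—H, A—G, A—E, H—I, D—I, A—C; total weight 3+4+14+15+2+15+12+16 = 81.

81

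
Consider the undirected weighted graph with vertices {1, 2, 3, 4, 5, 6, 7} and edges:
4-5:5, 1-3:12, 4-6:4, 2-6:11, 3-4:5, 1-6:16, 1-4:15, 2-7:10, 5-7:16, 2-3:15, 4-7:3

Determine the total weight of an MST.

Kruskal's algorithm — process edges by increasing weight (ties by edge label):
4-7 (3): add. Components now {1} {2} {3} {4,7} {5} {6}
4-6 (4): add. Components now {1} {2} {3} {4,6,7} {5}
3-4 (5): add. Components now {1} {2} {3,4,6,7} {5}
4-5 (5): add. Components now {1} {2} {3,4,5,6,7}
2-7 (10): add. Components now {1} {2,3,4,5,6,7}
2-6 (11): skip — 2 and 6 already connected.
1-3 (12): add. Components now {1,2,3,4,5,6,7}
MST edges: 4-7, 4-6, 3-4, 4-5, 2-7, 1-3; total weight 3+4+5+5+10+12 = 39.

39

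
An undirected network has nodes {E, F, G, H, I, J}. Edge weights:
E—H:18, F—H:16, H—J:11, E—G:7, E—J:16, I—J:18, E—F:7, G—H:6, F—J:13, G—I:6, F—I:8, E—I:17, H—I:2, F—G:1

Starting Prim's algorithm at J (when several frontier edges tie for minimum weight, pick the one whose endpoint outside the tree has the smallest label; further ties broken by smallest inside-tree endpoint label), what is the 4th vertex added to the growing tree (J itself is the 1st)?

G

Grow the tree from J using Prim:
Step 1: frontier [H—J 11, F—J 13, E—J 16, I—J 18] → take H—J (11); add H.
Step 2: frontier [H—I 2, G—H 6, F—H 16, E—H 18, F—J 13, E—J 16, I—J 18] → take H—I (2); add I.
Step 3: frontier [G—H 6, F—H 16, E—H 18, G—I 6, F—I 8, E—I 17, F—J 13, E—J 16] → take G—H (6); add G.
Step 4: frontier [F—G 1, E—G 7, F—H 16, E—H 18, F—I 8, E—I 17, F—J 13, E—J 16] → take F—G (1); add F.
Step 5: frontier [E—F 7, E—G 7, E—H 18, E—I 17, E—J 16] → take E—F (7); add E.
Vertex order: J, H, I, G, F, E. The 4th vertex is G.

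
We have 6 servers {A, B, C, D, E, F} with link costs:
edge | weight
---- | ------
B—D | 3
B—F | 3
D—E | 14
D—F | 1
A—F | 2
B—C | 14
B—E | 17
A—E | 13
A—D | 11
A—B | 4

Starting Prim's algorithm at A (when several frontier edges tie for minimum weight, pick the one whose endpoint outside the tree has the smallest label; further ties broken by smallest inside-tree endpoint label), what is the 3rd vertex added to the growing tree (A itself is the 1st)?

D

Prim, starting at A.
Step 1: frontier [A—F 2, A—B 4, A—D 11, A—E 13] → take A—F (2); add F.
Step 2: frontier [A—B 4, A—D 11, A—E 13, D—F 1, B—F 3] → take D—F (1); add D.
Step 3: frontier [A—B 4, A—E 13, B—D 3, D—E 14, B—F 3] → take B—D (3); add B.
Step 4: frontier [A—E 13, B—C 14, B—E 17, D—E 14] → take A—E (13); add E.
Step 5: frontier [B—C 14] → take B—C (14); add C.
Vertex order: A, F, D, B, E, C. The 3rd vertex is D.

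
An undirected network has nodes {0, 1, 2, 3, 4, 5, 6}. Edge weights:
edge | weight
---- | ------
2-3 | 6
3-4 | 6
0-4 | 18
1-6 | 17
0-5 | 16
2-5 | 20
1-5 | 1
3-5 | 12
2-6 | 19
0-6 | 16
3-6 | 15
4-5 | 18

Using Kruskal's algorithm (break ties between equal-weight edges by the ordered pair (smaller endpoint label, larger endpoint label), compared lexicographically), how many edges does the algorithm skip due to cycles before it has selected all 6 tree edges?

Kruskal's algorithm — process edges by increasing weight (ties by edge label):
1-5 (1): add — endpoints in different components.
2-3 (6): add — endpoints in different components.
3-4 (6): add — endpoints in different components.
3-5 (12): add — endpoints in different components.
3-6 (15): add — endpoints in different components.
0-5 (16): add — endpoints in different components.
Edges rejected before the tree was complete: 0.

0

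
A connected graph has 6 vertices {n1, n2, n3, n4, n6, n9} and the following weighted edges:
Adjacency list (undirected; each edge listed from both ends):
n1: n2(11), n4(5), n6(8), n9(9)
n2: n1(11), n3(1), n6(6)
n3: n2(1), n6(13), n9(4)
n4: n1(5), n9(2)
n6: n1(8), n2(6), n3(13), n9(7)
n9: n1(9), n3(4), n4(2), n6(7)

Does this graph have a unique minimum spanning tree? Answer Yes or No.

Yes

Sort edges by weight, then run Kruskal:
n2 n3 (1): add — endpoints in different components.
n4 n9 (2): add — endpoints in different components.
n3 n9 (4): add — endpoints in different components.
n1 n4 (5): add — endpoints in different components.
n2 n6 (6): add — endpoints in different components.
Every non-tree edge has weight strictly greater than the heaviest edge on the tree path between its endpoints, so the MST is unique.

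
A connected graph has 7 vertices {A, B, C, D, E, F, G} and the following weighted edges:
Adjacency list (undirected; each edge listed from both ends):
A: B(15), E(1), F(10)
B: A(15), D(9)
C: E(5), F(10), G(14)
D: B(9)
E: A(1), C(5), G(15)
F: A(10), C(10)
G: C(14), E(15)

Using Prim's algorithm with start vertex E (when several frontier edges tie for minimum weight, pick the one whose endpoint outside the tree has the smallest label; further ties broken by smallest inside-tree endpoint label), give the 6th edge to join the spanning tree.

B-D

Grow the tree from E using Prim:
Step 1: frontier [A—E 1, C—E 5, E—G 15] → take A—E (1); add A.
Step 2: frontier [A—F 10, A—B 15, C—E 5, E—G 15] → take C—E (5); add C.
Step 3: frontier [A—F 10, A—B 15, C—F 10, C—G 14, E—G 15] → take A—F (10); add F.
Step 4: frontier [A—B 15, C—G 14, E—G 15] → take C—G (14); add G.
Step 5: frontier [A—B 15] → take A—B (15); add B.
Step 6: frontier [B—D 9] → take B—D (9); add D.
The 6th edge added is B—D.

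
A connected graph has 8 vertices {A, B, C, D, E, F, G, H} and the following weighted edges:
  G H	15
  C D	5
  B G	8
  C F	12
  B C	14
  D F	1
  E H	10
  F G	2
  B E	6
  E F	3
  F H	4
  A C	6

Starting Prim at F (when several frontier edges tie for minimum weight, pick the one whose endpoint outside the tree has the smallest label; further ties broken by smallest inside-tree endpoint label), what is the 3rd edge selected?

Prim's algorithm from F:
Step 1: frontier [D F 1, F G 2, E F 3, F H 4, C F 12] → take D F (1); add D.
Step 2: frontier [C D 5, F G 2, E F 3, F H 4, C F 12] → take F G (2); add G.
Step 3: frontier [C D 5, E F 3, F H 4, C F 12, B G 8, G H 15] → take E F (3); add E.
Step 4: frontier [C D 5, B E 6, E H 10, F H 4, C F 12, B G 8, G H 15] → take F H (4); add H.
Step 5: frontier [C D 5, B E 6, C F 12, B G 8] → take C D (5); add C.
Step 6: frontier [A C 6, B C 14, B E 6, B G 8] → take A C (6); add A.
Step 7: frontier [B C 14, B E 6, B G 8] → take B E (6); add B.
The 3rd edge added is E F.

E-F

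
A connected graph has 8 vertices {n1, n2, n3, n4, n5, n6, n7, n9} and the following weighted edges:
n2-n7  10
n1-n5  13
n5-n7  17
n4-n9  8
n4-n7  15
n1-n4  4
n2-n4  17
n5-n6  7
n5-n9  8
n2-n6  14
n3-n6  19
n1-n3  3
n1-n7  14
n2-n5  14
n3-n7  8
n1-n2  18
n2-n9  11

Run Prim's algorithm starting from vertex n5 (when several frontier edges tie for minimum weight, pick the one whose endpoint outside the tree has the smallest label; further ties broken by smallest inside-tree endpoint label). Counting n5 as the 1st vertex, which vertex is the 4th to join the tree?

Prim, starting at n5.
Step 1: cheapest edge leaving the tree is n5-n6 (7); add n6.
Step 2: cheapest edge leaving the tree is n5-n9 (8); add n9.
Step 3: cheapest edge leaving the tree is n4-n9 (8); add n4.
Step 4: cheapest edge leaving the tree is n1-n4 (4); add n1.
Step 5: cheapest edge leaving the tree is n1-n3 (3); add n3.
Step 6: cheapest edge leaving the tree is n3-n7 (8); add n7.
Step 7: cheapest edge leaving the tree is n2-n7 (10); add n2.
Vertex order: n5, n6, n9, n4, n1, n3, n7, n2. The 4th vertex is n4.

n4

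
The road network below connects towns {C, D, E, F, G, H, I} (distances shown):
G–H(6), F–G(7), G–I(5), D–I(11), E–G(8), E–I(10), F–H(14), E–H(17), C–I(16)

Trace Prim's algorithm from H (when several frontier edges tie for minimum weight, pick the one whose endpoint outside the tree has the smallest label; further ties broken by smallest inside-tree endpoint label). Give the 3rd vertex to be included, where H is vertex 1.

I

Prim's algorithm from H:
Step 1: frontier [G–H 6, F–H 14, E–H 17] → take G–H (6); add G.
Step 2: frontier [G–I 5, F–G 7, E–G 8, F–H 14, E–H 17] → take G–I (5); add I.
Step 3: frontier [F–G 7, E–G 8, F–H 14, E–H 17, E–I 10, D–I 11, C–I 16] → take F–G (7); add F.
Step 4: frontier [E–G 8, E–H 17, E–I 10, D–I 11, C–I 16] → take E–G (8); add E.
Step 5: frontier [D–I 11, C–I 16] → take D–I (11); add D.
Step 6: frontier [C–I 16] → take C–I (16); add C.
Vertex order: H, G, I, F, E, D, C. The 3rd vertex is I.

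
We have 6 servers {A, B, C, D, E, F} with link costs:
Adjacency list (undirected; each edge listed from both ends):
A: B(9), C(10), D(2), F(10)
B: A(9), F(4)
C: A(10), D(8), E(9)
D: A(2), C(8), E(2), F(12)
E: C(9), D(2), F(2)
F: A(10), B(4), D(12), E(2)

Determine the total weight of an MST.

18

Sort edges by weight, then run Kruskal:
A–D (2): add. Components now {A,D} {B} {C} {E} {F}
D–E (2): add. Components now {A,D,E} {B} {C} {F}
E–F (2): add. Components now {A,D,E,F} {B} {C}
B–F (4): add. Components now {A,B,D,E,F} {C}
C–D (8): add. Components now {A,B,C,D,E,F}
MST edges: A–D, D–E, E–F, B–F, C–D; total weight 2+2+2+4+8 = 18.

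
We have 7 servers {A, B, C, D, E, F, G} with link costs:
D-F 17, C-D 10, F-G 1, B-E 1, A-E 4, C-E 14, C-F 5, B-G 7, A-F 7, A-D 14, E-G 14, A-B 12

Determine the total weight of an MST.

Kruskal's algorithm — process edges by increasing weight (ties by edge label):
B-E (1): add — endpoints in different components.
F-G (1): add — endpoints in different components.
A-E (4): add — endpoints in different components.
C-F (5): add — endpoints in different components.
A-F (7): add — endpoints in different components.
B-G (7): skip — B and G already connected.
C-D (10): add — endpoints in different components.
MST edges: B-E, F-G, A-E, C-F, A-F, C-D; total weight 1+1+4+5+7+10 = 28.

28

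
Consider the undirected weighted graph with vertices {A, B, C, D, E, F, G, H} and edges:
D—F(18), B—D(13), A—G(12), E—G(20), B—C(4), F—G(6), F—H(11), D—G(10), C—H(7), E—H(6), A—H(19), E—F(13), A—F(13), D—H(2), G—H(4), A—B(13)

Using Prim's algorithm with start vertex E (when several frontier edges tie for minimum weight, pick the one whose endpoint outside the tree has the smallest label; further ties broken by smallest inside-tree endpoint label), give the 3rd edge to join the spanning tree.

Grow the tree from E using Prim:
Step 1: cheapest edge leaving the tree is E—H (6); add H.
Step 2: cheapest edge leaving the tree is D—H (2); add D.
Step 3: cheapest edge leaving the tree is G—H (4); add G.
Step 4: cheapest edge leaving the tree is F—G (6); add F.
Step 5: cheapest edge leaving the tree is C—H (7); add C.
Step 6: cheapest edge leaving the tree is B—C (4); add B.
Step 7: cheapest edge leaving the tree is A—G (12); add A.
The 3rd edge added is G—H.

G-H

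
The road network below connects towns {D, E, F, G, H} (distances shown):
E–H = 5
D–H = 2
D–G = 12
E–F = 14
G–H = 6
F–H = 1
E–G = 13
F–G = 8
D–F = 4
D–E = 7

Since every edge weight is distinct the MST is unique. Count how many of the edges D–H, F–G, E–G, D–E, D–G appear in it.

Kruskal: consider edges lightest-first.
F–H (1): add. Components now {D} {E} {F,H} {G}
D–H (2): add. Components now {D,F,H} {E} {G}
D–F (4): skip — D and F already connected.
E–H (5): add. Components now {D,E,F,H} {G}
G–H (6): add. Components now {D,E,F,G,H}
MST edge set: {F–H, D–H, E–H, G–H}.
Of the listed edges, {D–H} are in the MST → 1.

1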